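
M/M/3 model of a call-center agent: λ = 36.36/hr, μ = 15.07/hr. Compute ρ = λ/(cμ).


ρ = λ/(cμ) = 36.36/(3·15.07) = 36.36/45.21 = 0.8042

Final: 0.8042


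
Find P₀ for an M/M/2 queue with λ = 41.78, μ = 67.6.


a = λ/μ = 41.78/67.6 = 0.6180; ρ = a/c = 0.3090
Σ_{k=0}^{1} a^k/k! (terms k=0..1) = 1.00000 + 0.61805 = 1.61805
Tail: a^2/(2!(1−ρ)) = 0.38198/(2·0.6910) = 0.27641
P₀ = 1/(1.61805 + 0.27641) = 1/1.89446 = 0.527856

Final: 0.527856


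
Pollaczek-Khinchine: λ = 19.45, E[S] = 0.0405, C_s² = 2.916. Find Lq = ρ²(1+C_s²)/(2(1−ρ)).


ρ = λ·E[S] = 19.45·0.0405 = 0.7877
Lq = ρ²(1+C_s²)/(2(1−ρ)) = 0.6205·(1+2.916)/(2·0.2123)
= 0.6205·3.9160/0.4245 = 5.72352

Final: 5.72352


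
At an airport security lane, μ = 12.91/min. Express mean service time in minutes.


Mean service time = 1/μ = 1/12.91 minute = 0.07746 minute
In minutes: 0.07746 × 1 = 0.07746 min

Final: 0.07746 min


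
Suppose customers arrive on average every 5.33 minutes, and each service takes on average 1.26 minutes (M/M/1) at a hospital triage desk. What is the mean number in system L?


λ = 60/5.33 = 11.2570 /hr
μ = 60/1.26 = 47.6190 /hr
ρ = λ/μ = 11.2570/47.6190 = 0.2364
L = ρ/(1−ρ) = 0.2364/0.7636 = 0.3096

Final: 0.3096


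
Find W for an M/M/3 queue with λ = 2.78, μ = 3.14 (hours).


a = 0.8854; ρ = 0.2951; P₀ = 0.409608
Lq = P₀·a^c·ρ/(c!(1−ρ)²) = 0.02814
Wq = Lq/λ = 0.02814/2.78 = 0.01012 hr
W = Wq + 1/μ = 0.01012 + 0.31847 = 0.32859 hr

Final: 0.32859 hr


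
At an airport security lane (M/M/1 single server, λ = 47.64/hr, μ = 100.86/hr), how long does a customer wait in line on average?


ρ = 47.64/100.86 = 0.4723
Wq = ρ/(μ−λ) = 0.4723/(100.86 − 47.64) = 0.4723/53.22 = 0.008875 hr

Final: 0.008875 hr


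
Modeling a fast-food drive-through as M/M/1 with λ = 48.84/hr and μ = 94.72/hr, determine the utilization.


ρ = λ/μ = 48.84/94.72 = 0.5156

Final: 0.5156


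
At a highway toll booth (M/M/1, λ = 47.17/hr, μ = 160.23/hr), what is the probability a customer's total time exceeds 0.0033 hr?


W ~ Exponential(μ−λ) for M/M/1.
μ − λ = 160.23 − 47.17 = 113.0600
P(W > t) = e^{−(μ−λ)t} = e^{−0.3731} = 0.688598

Final: 0.688598


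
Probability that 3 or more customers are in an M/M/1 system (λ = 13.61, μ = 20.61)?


ρ = 13.61/20.61 = 0.6604
P(N ≥ n) = ρ^n = 0.6604^3 = 0.287965

Final: 0.287965


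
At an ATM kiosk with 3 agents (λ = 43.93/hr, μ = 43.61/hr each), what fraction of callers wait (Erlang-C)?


a = λ/μ = 1.0073; ρ = a/3 = 0.3358
P₀ = 0.360856 (from M/M/c formula)
C(c,a) = [a^c/(c!(1−ρ))]·P₀ = [1.02218/(6·0.6642)]·0.360856
= 0.25648·0.360856 = 0.092554

Final: 0.092554


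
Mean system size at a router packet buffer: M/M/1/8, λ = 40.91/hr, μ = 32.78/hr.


ρ = 40.91/32.78 = 1.2480
L = ρ[1 − (K+1)ρ^K + Kρ^(K+1)] / [(1−ρ)(1−ρ^(K+1))]
Numerator: 1.2480·(1 − 9·5.885241 + 8·7.344881) = 8.476384
Denominator: (-0.2480)·(-6.344881) = 1.573639
L = 8.476384/1.573639 = 5.3865

Final: 5.3865


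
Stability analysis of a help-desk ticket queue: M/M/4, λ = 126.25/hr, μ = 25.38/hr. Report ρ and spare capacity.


Total capacity cμ = 4·25.38 = 101.52/hr
ρ = λ/(cμ) = 126.25/101.52 = 1.2436
Stable ⇔ ρ < 1: NO
Spare capacity = cμ − λ = 101.52 − 126.25 = -24.73/hr

Final: ρ = 1.2436; unstable; margin = -24.73/hr


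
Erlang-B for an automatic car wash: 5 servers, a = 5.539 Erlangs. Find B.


B(c,a) = (a^c/c!) / Σ_{k=0}^{c} a^k/k!
a^5/5! = 43.448579
Σ terms (k=0..5): 1.00000 + 5.53900 + 15.34026 + 28.32323 + 39.22060 + 43.44858 = 132.871673
B = 43.448579/132.871673 = 0.326997

Final: 0.326997


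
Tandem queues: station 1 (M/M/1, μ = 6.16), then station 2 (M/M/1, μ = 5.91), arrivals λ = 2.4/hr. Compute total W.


Each node sees arrival rate λ = 2.4/hr (tandem ⇒ throughput preserved).
W₁ = 1/(μ₁−λ) = 1/(6.16−2.4) = 0.26596 hr
W₂ = 1/(μ₂−λ) = 1/(5.91−2.4) = 0.28490 hr
W_total = W₁ + W₂ = 0.26596 + 0.28490 = 0.55086 hr

Final: 0.55086 hr


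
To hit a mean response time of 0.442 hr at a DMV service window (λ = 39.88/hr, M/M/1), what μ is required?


W = 1/(μ−λ) ⇒ μ − λ = 1/W = 1/0.442 = 2.2624
μ = λ + 1/W = 39.88 + 2.2624 = 42.1424 per hr

Final: 42.1424 /hr


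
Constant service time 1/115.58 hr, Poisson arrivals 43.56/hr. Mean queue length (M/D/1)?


ρ = 43.56/115.58 = 0.3769
M/D/1: Lq = ρ²/(2(1−ρ)) = 0.1420/(2·0.6231) = 0.11398

Final: 0.11398


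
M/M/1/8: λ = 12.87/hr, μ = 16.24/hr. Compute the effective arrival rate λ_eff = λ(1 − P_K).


ρ = 0.7925; P_K = (1−ρ)ρ^8/(1−ρ^9) = 0.036824
λ_eff = λ(1 − P_K) = 12.87·(1 − 0.036824) = 12.87·0.963176 = 12.3961 /hr

Final: 12.3961 /hr


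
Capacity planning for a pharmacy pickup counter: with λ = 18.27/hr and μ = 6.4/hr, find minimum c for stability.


Stability requires cμ > λ ⇔ c > λ/μ.
λ/μ = 18.27/6.4 = 2.8547
Minimum integer c = ⌊2.8547⌋ + 1 = 3
Check: 3·6.4 = 19.20 > 18.27, while 2·6.4 = 12.80 ≤ 18.27

Final: 3 servers


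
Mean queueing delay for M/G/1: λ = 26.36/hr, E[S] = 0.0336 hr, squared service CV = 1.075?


ρ = λ·E[S] = 26.36·0.0336 = 0.8857
E[S²] = E[S]²(1+C_s²) = 0.0336²·(1+1.075) = 0.002343
Wq = λ·E[S²]/(2(1−ρ)) = 26.36·0.002343/(2·0.1143) = 0.27012 hr

Final: 0.27012 hr


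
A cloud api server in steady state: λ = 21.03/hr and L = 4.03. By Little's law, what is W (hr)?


W = L/λ = 4.03/21.03 = 0.1916 hr

Final: 0.1916 hr


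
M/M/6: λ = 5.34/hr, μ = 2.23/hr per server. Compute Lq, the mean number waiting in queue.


a = λ/μ = 2.3946; ρ = a/6 = 0.3991
P₀ = 0.090808
Lq = P₀·a^c·ρ / (c!·(1−ρ)²) = 0.090808·188.54645·0.3991/(720·0.36108)
= 0.02628

Final: 0.02628


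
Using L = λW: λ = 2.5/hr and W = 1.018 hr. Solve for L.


L = λW = 2.5·1.018 = 2.5450

Final: 2.5450


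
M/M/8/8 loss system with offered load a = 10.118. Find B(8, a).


B(c,a) = (a^c/c!) / Σ_{k=0}^{c} a^k/k!
a^8/8! = 2724.186756
Σ terms (k=0..8): 1.00000 + 10.11800 + 51.18696 + 172.63656 + 436.68418 + 883.67411 + 1490.16910 + 2153.93300 + 2724.18676 = 7923.588660
B = 2724.186756/7923.588660 = 0.343807

Final: 0.343807


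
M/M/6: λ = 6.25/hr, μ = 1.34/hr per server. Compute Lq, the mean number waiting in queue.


a = λ/μ = 4.6642; ρ = a/6 = 0.7774
P₀ = 0.007364
Lq = P₀·a^c·ρ / (c!·(1−ρ)²) = 0.007364·10295.59177·0.7774/(720·0.04957)
= 1.65146

Final: 1.65146


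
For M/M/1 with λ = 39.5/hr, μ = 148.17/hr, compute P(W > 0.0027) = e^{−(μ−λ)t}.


W ~ Exponential(μ−λ) for M/M/1.
μ − λ = 148.17 − 39.5 = 108.6700
P(W > t) = e^{−(μ−λ)t} = e^{−0.2934} = 0.745717

Final: 0.745717


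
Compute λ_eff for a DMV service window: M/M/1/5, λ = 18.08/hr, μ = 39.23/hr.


ρ = 0.4609; P_K = (1−ρ)ρ^5/(1−ρ^6) = 0.011318
λ_eff = λ(1 − P_K) = 18.08·(1 − 0.011318) = 18.08·0.988682 = 17.8754 /hr

Final: 17.8754 /hr


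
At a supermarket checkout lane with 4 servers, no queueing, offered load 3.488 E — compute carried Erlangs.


B(4,3.488) = 0.259011 (Erlang-B)
Carried load = a(1 − B) = 3.488·(1 − 0.259011) = 3.488·0.740989 = 2.5846 E

Final: 2.5846 Erlangs


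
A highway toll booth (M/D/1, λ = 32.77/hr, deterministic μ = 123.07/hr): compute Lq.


ρ = 32.77/123.07 = 0.2663
M/D/1: Lq = ρ²/(2(1−ρ)) = 0.07090/(2·0.7337) = 0.04832

Final: 0.04832


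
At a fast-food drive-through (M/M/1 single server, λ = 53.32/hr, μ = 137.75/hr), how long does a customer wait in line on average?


ρ = 53.32/137.75 = 0.3871
Wq = ρ/(μ−λ) = 0.3871/(137.75 − 53.32) = 0.3871/84.43 = 0.004585 hr

Final: 0.004585 hr


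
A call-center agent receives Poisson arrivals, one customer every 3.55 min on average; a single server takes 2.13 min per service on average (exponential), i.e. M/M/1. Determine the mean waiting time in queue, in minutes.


λ = 60/3.55 = 16.9014 /hr
μ = 60/2.13 = 28.1690 /hr
ρ = λ/μ = 16.9014/28.1690 = 0.6000
Wq = ρ/(μ−λ) = 0.6000/(28.1690−16.9014) = 0.05325 hr
In minutes: 0.05325·60 = 3.195 min

Final: 3.195 min


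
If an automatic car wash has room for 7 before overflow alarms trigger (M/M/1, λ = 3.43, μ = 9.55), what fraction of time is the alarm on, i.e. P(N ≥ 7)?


ρ = 3.43/9.55 = 0.3592
P(N ≥ n) = ρ^n = 0.3592^7 = 0.0007710

Final: 0.0007710


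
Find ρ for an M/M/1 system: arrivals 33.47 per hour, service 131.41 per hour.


ρ = λ/μ = 33.47/131.41 = 0.2547

Final: 0.2547


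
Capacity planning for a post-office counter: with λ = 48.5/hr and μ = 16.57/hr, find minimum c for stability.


Stability requires cμ > λ ⇔ c > λ/μ.
λ/μ = 48.5/16.57 = 2.9270
Minimum integer c = ⌊2.9270⌋ + 1 = 3
Check: 3·16.57 = 49.71 > 48.5, while 2·16.57 = 33.14 ≤ 48.5

Final: 3 servers


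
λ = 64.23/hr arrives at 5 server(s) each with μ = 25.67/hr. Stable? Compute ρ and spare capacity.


Total capacity cμ = 5·25.67 = 128.35/hr
ρ = λ/(cμ) = 64.23/128.35 = 0.5004
Stable ⇔ ρ < 1: YES
Spare capacity = cμ − λ = 128.35 − 64.23 = 64.12/hr

Final: ρ = 0.5004; stable; margin = 64.12/hr


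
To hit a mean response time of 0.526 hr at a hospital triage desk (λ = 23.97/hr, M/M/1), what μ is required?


W = 1/(μ−λ) ⇒ μ − λ = 1/W = 1/0.526 = 1.9011
μ = λ + 1/W = 23.97 + 1.9011 = 25.8711 per hr

Final: 25.8711 /hr


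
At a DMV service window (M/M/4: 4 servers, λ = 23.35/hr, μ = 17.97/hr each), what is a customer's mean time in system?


a = 1.2994; ρ = 0.3248; P₀ = 0.271358
Lq = P₀·a^c·ρ/(c!(1−ρ)²) = 0.02297
Wq = Lq/λ = 0.02297/23.35 = 0.0009837 hr
W = Wq + 1/μ = 0.0009837 + 0.05565 = 0.05663 hr

Final: 0.05663 hr


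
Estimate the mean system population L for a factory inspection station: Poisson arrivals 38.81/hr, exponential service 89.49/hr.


ρ = λ/μ = 38.81/89.49 = 0.4337
L = ρ/(1−ρ) = 0.4337/(1 − 0.4337) = 0.4337/0.5663 = 0.7658

Final: 0.7658


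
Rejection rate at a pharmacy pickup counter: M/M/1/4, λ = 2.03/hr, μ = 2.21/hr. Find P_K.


ρ = λ/μ = 2.03/2.21 = 0.9186
P_K = (1−ρ)ρ^K/(1−ρ^(K+1)) = (0.08145·0.711894)/(1 − 0.653911)
= 0.057982/0.346089 = 0.167536

Final: 0.167536


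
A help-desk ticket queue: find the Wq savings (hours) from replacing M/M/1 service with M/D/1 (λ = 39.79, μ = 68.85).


ρ = 39.79/68.85 = 0.5779
Wq(M/M/1) = ρ/(μ−λ) = 0.5779/29.06 = 0.01989 hr
Wq(M/D/1) = ρ/(2(μ−λ)) = 0.009944 hr
Savings = 0.01989 − 0.009944 = 0.009944 hr

Final: 0.009944 hr


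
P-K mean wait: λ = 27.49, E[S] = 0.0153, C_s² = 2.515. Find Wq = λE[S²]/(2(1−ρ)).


ρ = λ·E[S] = 27.49·0.0153 = 0.4206
E[S²] = E[S]²(1+C_s²) = 0.0153²·(1+2.515) = 0.0008228
Wq = λ·E[S²]/(2(1−ρ)) = 27.49·0.0008228/(2·0.5794) = 0.01952 hr

Final: 0.01952 hr


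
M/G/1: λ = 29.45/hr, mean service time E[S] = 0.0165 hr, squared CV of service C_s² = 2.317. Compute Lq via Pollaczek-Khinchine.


ρ = λ·E[S] = 29.45·0.0165 = 0.4859
Lq = ρ²(1+C_s²)/(2(1−ρ)) = 0.2361·(1+2.317)/(2·0.5141)
= 0.2361·3.3170/1.0282 = 0.76178

Final: 0.76178


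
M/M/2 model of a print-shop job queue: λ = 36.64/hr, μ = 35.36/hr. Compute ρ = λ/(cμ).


ρ = λ/(cμ) = 36.64/(2·35.36) = 36.64/70.72 = 0.5181

Final: 0.5181


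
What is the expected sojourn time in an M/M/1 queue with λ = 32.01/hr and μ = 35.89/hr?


W = 1/(μ−λ) = 1/(35.89 − 32.01) = 1/3.88 = 0.2577 hr

Final: 0.2577 hr


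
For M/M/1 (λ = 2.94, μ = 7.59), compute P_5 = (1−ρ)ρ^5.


ρ = 2.94/7.59 = 0.3874
P_n = (1−ρ)·ρ^n = (1 − 0.3874)·0.3874^5 = 0.6126·0.008720 = 0.005342

Final: 0.005342


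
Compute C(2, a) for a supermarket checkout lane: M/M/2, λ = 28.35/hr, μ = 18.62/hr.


a = λ/μ = 1.5226; ρ = a/2 = 0.7613
P₀ = 0.135539 (from M/M/c formula)
C(c,a) = [a^c/(c!(1−ρ))]·P₀ = [2.31818/(2·0.2387)]·0.135539
= 4.85540·0.135539 = 0.658095

Final: 0.658095


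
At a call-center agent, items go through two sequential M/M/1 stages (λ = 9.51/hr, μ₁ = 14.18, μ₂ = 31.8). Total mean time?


Each node sees arrival rate λ = 9.51/hr (tandem ⇒ throughput preserved).
W₁ = 1/(μ₁−λ) = 1/(14.18−9.51) = 0.21413 hr
W₂ = 1/(μ₂−λ) = 1/(31.8−9.51) = 0.04486 hr
W_total = W₁ + W₂ = 0.21413 + 0.04486 = 0.25900 hr

Final: 0.25900 hr


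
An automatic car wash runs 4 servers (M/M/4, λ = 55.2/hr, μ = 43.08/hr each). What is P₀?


a = λ/μ = 55.2/43.08 = 1.2813; ρ = a/c = 0.3203
Σ_{k=0}^{3} a^k/k! (terms k=0..3) = 1.00000 + 1.28134 + 0.82091 + 0.35062 = 3.45287
Tail: a^4/(4!(1−ρ)) = 2.69559/(24·0.6797) = 0.16525
P₀ = 1/(3.45287 + 0.16525) = 1/3.61812 = 0.276386

Final: 0.276386


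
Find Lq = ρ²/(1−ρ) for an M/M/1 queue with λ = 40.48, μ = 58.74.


ρ = 40.48/58.74 = 0.6891
Lq = ρ²/(1−ρ) = 0.4749/0.3109 = 1.5277

Final: 1.5277


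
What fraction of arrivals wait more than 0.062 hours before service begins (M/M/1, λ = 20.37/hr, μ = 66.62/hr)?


ρ = 20.37/66.62 = 0.3058
P(Wq > t) = ρ·e^{−(μ−λ)t} = 0.3058·e^{−2.8675}
= 0.3058·0.056841 = 0.017380

Final: 0.017380


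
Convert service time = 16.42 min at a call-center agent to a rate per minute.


μ = 1/(service time) in consistent units.
1 minute = 1 min, so μ = 1/16.42 = 0.06090 per minute

Final: 0.06090 /min


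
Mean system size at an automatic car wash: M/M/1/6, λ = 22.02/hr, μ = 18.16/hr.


ρ = 22.02/18.16 = 1.2126
L = ρ[1 − (K+1)ρ^K + Kρ^(K+1)] / [(1−ρ)(1−ρ^(K+1))]
Numerator: 1.2126·(1 − 7·3.178402 + 6·3.853987) = 2.273675
Denominator: (-0.2126)·(-2.853987) = 0.606629
L = 2.273675/0.606629 = 3.7480

Final: 3.7480


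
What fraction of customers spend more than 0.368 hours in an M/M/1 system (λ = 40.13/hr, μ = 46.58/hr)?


W ~ Exponential(μ−λ) for M/M/1.
μ − λ = 46.58 − 40.13 = 6.4500
P(W > t) = e^{−(μ−λ)t} = e^{−2.3736} = 0.093145

Final: 0.093145


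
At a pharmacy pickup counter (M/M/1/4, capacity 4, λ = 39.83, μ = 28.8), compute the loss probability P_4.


ρ = λ/μ = 39.83/28.8 = 1.3830
P_K = (1−ρ)ρ^K/(1−ρ^(K+1)) = (-0.3830·3.658232)/(1 − 5.059284)
= -1.401052/-4.059284 = 0.345148

Final: 0.345148


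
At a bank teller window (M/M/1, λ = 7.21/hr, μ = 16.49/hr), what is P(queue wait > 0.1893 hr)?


ρ = 7.21/16.49 = 0.4372
P(Wq > t) = ρ·e^{−(μ−λ)t} = 0.4372·e^{−1.7567}
= 0.4372·0.172613 = 0.075472

Final: 0.075472


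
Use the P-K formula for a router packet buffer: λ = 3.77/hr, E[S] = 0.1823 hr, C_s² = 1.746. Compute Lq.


ρ = λ·E[S] = 3.77·0.1823 = 0.6873
Lq = ρ²(1+C_s²)/(2(1−ρ)) = 0.4723·(1+1.746)/(2·0.3127)
= 0.4723·2.7460/0.6255 = 2.07376

Final: 2.07376


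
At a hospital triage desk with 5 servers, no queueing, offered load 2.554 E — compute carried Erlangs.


B(5,2.554) = 0.073801 (Erlang-B)
Carried load = a(1 − B) = 2.554·(1 − 0.073801) = 2.554·0.926199 = 2.3655 E

Final: 2.3655 Erlangs


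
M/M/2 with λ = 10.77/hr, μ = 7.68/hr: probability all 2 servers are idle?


a = λ/μ = 10.77/7.68 = 1.4023; ρ = a/c = 0.7012
Σ_{k=0}^{1} a^k/k! (terms k=0..1) = 1.00000 + 1.40234 = 2.40234
Tail: a^2/(2!(1−ρ)) = 1.96657/(2·0.2988) = 3.29047
P₀ = 1/(2.40234 + 3.29047) = 1/5.69281 = 0.175660

Final: 0.175660


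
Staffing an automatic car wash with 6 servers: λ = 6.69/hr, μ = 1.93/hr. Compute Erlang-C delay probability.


a = λ/μ = 3.4663; ρ = a/6 = 0.5777
P₀ = 0.030024 (from M/M/c formula)
C(c,a) = [a^c/(c!(1−ρ))]·P₀ = [1734.65396/(720·0.4223)]·0.030024
= 5.70532·0.030024 = 0.171297

Final: 0.171297


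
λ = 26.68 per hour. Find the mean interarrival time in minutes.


Mean interarrival time = 1/λ = 1/26.68 hour = 0.03748 hour
In minutes: 0.03748 × 60 = 2.2489 min

Final: 2.2489 min


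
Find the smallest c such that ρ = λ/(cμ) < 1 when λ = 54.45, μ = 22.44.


Stability requires cμ > λ ⇔ c > λ/μ.
λ/μ = 54.45/22.44 = 2.4265
Minimum integer c = ⌊2.4265⌋ + 1 = 3
Check: 3·22.44 = 67.32 > 54.45, while 2·22.44 = 44.88 ≤ 54.45

Final: 3 servers


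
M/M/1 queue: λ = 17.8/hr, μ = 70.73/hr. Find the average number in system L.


ρ = λ/μ = 17.8/70.73 = 0.2517
L = ρ/(1−ρ) = 0.2517/(1 − 0.2517) = 0.2517/0.7483 = 0.3363

Final: 0.3363


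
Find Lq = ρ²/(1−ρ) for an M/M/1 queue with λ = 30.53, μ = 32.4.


ρ = 30.53/32.4 = 0.9423
Lq = ρ²/(1−ρ) = 0.8879/0.05772 = 15.3839

Final: 15.3839


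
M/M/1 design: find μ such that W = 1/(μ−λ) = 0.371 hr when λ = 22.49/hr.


W = 1/(μ−λ) ⇒ μ − λ = 1/W = 1/0.371 = 2.6954
μ = λ + 1/W = 22.49 + 2.6954 = 25.1854 per hr

Final: 25.1854 /hr


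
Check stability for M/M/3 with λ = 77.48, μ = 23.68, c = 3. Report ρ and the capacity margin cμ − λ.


Total capacity cμ = 3·23.68 = 71.04/hr
ρ = λ/(cμ) = 77.48/71.04 = 1.0907
Stable ⇔ ρ < 1: NO
Spare capacity = cμ − λ = 71.04 − 77.48 = -6.44/hr

Final: ρ = 1.0907; unstable; margin = -6.44/hr


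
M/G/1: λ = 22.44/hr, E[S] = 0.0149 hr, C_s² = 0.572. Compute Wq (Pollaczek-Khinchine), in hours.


ρ = λ·E[S] = 22.44·0.0149 = 0.3344
E[S²] = E[S]²(1+C_s²) = 0.0149²·(1+0.572) = 0.0003490
Wq = λ·E[S²]/(2(1−ρ)) = 22.44·0.0003490/(2·0.6656) = 0.005883 hr

Final: 0.005883 hr


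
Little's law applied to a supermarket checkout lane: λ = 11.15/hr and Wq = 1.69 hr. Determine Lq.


Lq = λWq = 11.15·1.69 = 18.8435

Final: 18.8435


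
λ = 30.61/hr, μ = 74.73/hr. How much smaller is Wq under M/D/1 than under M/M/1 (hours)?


ρ = 30.61/74.73 = 0.4096
Wq(M/M/1) = ρ/(μ−λ) = 0.4096/44.12 = 0.009284 hr
Wq(M/D/1) = ρ/(2(μ−λ)) = 0.004642 hr
Savings = 0.009284 − 0.004642 = 0.004642 hr

Final: 0.004642 hr


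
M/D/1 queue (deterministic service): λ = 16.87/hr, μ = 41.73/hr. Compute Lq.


ρ = 16.87/41.73 = 0.4043
M/D/1: Lq = ρ²/(2(1−ρ)) = 0.1634/(2·0.5957) = 0.13717

Final: 0.13717


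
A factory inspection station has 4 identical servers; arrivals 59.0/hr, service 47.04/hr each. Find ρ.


ρ = λ/(cμ) = 59.0/(4·47.04) = 59.0/188.16 = 0.3136

Final: 0.3136


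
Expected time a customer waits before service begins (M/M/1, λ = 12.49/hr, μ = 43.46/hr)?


ρ = 12.49/43.46 = 0.2874
Wq = ρ/(μ−λ) = 0.2874/(43.46 − 12.49) = 0.2874/30.97 = 0.009280 hr

Final: 0.009280 hr


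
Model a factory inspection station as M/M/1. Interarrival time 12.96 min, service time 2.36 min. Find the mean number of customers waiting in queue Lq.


λ = 60/12.96 = 4.6296 /hr
μ = 60/2.36 = 25.4237 /hr
ρ = λ/μ = 4.6296/25.4237 = 0.1821
Lq = ρ²/(1−ρ) = 0.03316/0.8179 = 0.04054

Final: 0.04054


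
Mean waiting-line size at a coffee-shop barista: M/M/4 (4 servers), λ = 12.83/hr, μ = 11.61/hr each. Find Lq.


a = λ/μ = 1.1051; ρ = a/4 = 0.2763
P₀ = 0.330418
Lq = P₀·a^c·ρ / (c!·(1−ρ)²) = 0.330418·1.49134·0.2763/(24·0.52378)
= 0.01083

Final: 0.01083


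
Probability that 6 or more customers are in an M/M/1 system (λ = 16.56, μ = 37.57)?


ρ = 16.56/37.57 = 0.4408
P(N ≥ n) = ρ^n = 0.4408^6 = 0.007334

Final: 0.007334


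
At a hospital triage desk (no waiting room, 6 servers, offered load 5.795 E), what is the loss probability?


B(c,a) = (a^c/c!) / Σ_{k=0}^{c} a^k/k!
a^6/6! = 52.600291
Σ terms (k=0..6): 1.00000 + 5.79500 + 16.79101 + 32.43464 + 46.98968 + 54.46104 + 52.60029 = 210.071669
B = 52.600291/210.071669 = 0.250392

Final: 0.250392


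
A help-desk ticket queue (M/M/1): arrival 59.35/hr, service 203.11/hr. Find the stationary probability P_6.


ρ = 59.35/203.11 = 0.2922
P_n = (1−ρ)·ρ^n = (1 − 0.2922)·0.2922^6 = 0.7078·0.0006225 = 0.0004406

Final: 0.0004406


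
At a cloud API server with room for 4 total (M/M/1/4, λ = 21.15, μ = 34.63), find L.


ρ = 21.15/34.63 = 0.6107
L = ρ[1 − (K+1)ρ^K + Kρ^(K+1)] / [(1−ρ)(1−ρ^(K+1))]
Numerator: 0.6107·(1 − 5·0.139133 + 4·0.084975) = 0.393459
Denominator: (0.3893)·(0.915025) = 0.356181
L = 0.393459/0.356181 = 1.1047

Final: 1.1047


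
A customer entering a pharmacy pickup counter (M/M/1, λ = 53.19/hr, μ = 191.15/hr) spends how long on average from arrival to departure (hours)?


W = 1/(μ−λ) = 1/(191.15 − 53.19) = 1/137.96 = 0.007248 hr

Final: 0.007248 hr


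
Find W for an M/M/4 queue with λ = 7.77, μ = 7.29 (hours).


a = 1.0658; ρ = 0.2665; P₀ = 0.343765
Lq = P₀·a^c·ρ/(c!(1−ρ)²) = 0.009154
Wq = Lq/λ = 0.009154/7.77 = 0.001178 hr
W = Wq + 1/μ = 0.001178 + 0.13717 = 0.13835 hr

Final: 0.13835 hr


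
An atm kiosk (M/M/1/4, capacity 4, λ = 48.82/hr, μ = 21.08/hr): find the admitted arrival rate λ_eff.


ρ = 2.3159; P_K = (1−ρ)ρ^4/(1−ρ^5) = 0.576868
λ_eff = λ(1 − P_K) = 48.82·(1 − 0.576868) = 48.82·0.423132 = 20.6573 /hr

Final: 20.6573 /hr


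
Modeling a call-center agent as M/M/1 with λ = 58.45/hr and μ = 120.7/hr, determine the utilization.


ρ = λ/μ = 58.45/120.7 = 0.4843

Final: 0.4843


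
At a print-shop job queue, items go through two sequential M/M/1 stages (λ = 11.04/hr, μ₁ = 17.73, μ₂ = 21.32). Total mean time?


Each node sees arrival rate λ = 11.04/hr (tandem ⇒ throughput preserved).
W₁ = 1/(μ₁−λ) = 1/(17.73−11.04) = 0.14948 hr
W₂ = 1/(μ₂−λ) = 1/(21.32−11.04) = 0.09728 hr
W_total = W₁ + W₂ = 0.14948 + 0.09728 = 0.24675 hr

Final: 0.24675 hr


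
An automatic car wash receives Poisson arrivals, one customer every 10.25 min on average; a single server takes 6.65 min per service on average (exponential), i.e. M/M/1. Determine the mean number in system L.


λ = 60/10.25 = 5.8537 /hr
μ = 60/6.65 = 9.0226 /hr
ρ = λ/μ = 5.8537/9.0226 = 0.6488
L = ρ/(1−ρ) = 0.6488/0.3512 = 1.8472

Final: 1.8472


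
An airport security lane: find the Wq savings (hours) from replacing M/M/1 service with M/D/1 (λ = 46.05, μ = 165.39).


ρ = 46.05/165.39 = 0.2784
Wq(M/M/1) = ρ/(μ−λ) = 0.2784/119.34 = 0.002333 hr
Wq(M/D/1) = ρ/(2(μ−λ)) = 0.001167 hr
Savings = 0.002333 − 0.001167 = 0.001167 hr

Final: 0.001167 hr


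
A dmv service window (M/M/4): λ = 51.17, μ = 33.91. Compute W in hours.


a = 1.5090; ρ = 0.3772; P₀ = 0.218956
Lq = P₀·a^c·ρ/(c!(1−ρ)²) = 0.04601
Wq = Lq/λ = 0.04601/51.17 = 0.0008992 hr
W = Wq + 1/μ = 0.0008992 + 0.02949 = 0.03039 hr

Final: 0.03039 hr


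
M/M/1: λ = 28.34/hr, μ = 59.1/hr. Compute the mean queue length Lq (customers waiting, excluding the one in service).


ρ = 28.34/59.1 = 0.4795
Lq = ρ²/(1−ρ) = 0.2299/0.5205 = 0.4418

Final: 0.4418


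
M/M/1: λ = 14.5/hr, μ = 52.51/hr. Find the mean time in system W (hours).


W = 1/(μ−λ) = 1/(52.51 − 14.5) = 1/38.01 = 0.02631 hr

Final: 0.02631 hr


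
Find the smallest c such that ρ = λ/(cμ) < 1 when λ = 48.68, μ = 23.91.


Stability requires cμ > λ ⇔ c > λ/μ.
λ/μ = 48.68/23.91 = 2.0360
Minimum integer c = ⌊2.0360⌋ + 1 = 3
Check: 3·23.91 = 71.73 > 48.68, while 2·23.91 = 47.82 ≤ 48.68

Final: 3 servers


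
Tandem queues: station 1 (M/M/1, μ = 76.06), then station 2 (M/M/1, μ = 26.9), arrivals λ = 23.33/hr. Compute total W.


Each node sees arrival rate λ = 23.33/hr (tandem ⇒ throughput preserved).
W₁ = 1/(μ₁−λ) = 1/(76.06−23.33) = 0.01896 hr
W₂ = 1/(μ₂−λ) = 1/(26.9−23.33) = 0.28011 hr
W_total = W₁ + W₂ = 0.01896 + 0.28011 = 0.29908 hr

Final: 0.29908 hr


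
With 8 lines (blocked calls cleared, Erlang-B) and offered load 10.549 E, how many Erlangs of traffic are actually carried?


B(8,10.549) = 0.363294 (Erlang-B)
Carried load = a(1 − B) = 10.549·(1 − 0.363294) = 10.549·0.636706 = 6.7166 E

Final: 6.7166 Erlangs


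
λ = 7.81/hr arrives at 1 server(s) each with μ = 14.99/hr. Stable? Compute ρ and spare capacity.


Total capacity cμ = 1·14.99 = 14.99/hr
ρ = λ/(cμ) = 7.81/14.99 = 0.5210
Stable ⇔ ρ < 1: YES
Spare capacity = cμ − λ = 14.99 − 7.81 = 7.18/hr

Final: ρ = 0.5210; stable; margin = 7.18/hr


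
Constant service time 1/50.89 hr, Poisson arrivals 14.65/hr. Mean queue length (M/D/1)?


ρ = 14.65/50.89 = 0.2879
M/D/1: Lq = ρ²/(2(1−ρ)) = 0.08287/(2·0.7121) = 0.05819

Final: 0.05819


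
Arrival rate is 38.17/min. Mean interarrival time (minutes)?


Mean interarrival time = 1/λ = 1/38.17 minute = 0.02620 minute
In minutes: 0.02620 × 1 = 0.02620 min

Final: 0.02620 min


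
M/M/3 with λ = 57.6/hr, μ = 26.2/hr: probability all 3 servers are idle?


a = λ/μ = 57.6/26.2 = 2.1985; ρ = a/c = 0.7328
Σ_{k=0}^{2} a^k/k! (terms k=0..2) = 1.00000 + 2.19847 + 2.41664 = 5.61512
Tail: a^3/(3!(1−ρ)) = 10.62585/(6·0.2672) = 6.62850
P₀ = 1/(5.61512 + 6.62850) = 1/12.24362 = 0.081675

Final: 0.081675


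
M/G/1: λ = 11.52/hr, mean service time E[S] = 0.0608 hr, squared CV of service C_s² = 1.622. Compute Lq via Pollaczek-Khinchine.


ρ = λ·E[S] = 11.52·0.0608 = 0.7004
Lq = ρ²(1+C_s²)/(2(1−ρ)) = 0.4906·(1+1.622)/(2·0.2996)
= 0.4906·2.6220/0.5992 = 2.14682

Final: 2.14682


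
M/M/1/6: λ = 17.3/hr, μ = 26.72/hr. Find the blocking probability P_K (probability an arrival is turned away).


ρ = λ/μ = 17.3/26.72 = 0.6475
P_K = (1−ρ)ρ^K/(1−ρ^(K+1)) = (0.3525·0.073664)/(1 − 0.047694)
= 0.025970/0.952306 = 0.027271

Final: 0.027271


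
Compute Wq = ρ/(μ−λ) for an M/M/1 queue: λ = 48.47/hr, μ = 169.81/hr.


ρ = 48.47/169.81 = 0.2854
Wq = ρ/(μ−λ) = 0.2854/(169.81 − 48.47) = 0.2854/121.34 = 0.002352 hr

Final: 0.002352 hr


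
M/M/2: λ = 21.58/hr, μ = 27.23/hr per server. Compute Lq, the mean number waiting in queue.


a = λ/μ = 0.7925; ρ = a/2 = 0.3963
P₀ = 0.432404
Lq = P₀·a^c·ρ / (c!·(1−ρ)²) = 0.432404·0.62807·0.3963/(2·0.36451)
= 0.14762

Final: 0.14762


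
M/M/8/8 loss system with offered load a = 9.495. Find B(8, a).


B(c,a) = (a^c/c!) / Σ_{k=0}^{c} a^k/k!
a^8/8! = 1638.472774
Σ terms (k=0..8): 1.00000 + 9.49500 + 45.07751 + 142.67033 + 338.66369 + 643.12235 + 1017.74111 + 1380.49312 + 1638.47277 = 5216.735880
B = 1638.472774/5216.735880 = 0.314080

Final: 0.314080


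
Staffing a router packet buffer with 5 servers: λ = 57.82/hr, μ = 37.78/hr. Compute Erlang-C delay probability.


a = λ/μ = 1.5304; ρ = a/5 = 0.3061
P₀ = 0.216056 (from M/M/c formula)
C(c,a) = [a^c/(c!(1−ρ))]·P₀ = [8.39616/(120·0.6939)]·0.216056
= 0.10083·0.216056 = 0.021785

Final: 0.021785


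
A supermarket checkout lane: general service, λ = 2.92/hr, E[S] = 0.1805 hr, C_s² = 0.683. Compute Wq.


ρ = λ·E[S] = 2.92·0.1805 = 0.5271
E[S²] = E[S]²(1+C_s²) = 0.1805²·(1+0.683) = 0.054833
Wq = λ·E[S²]/(2(1−ρ)) = 2.92·0.054833/(2·0.4729) = 0.16927 hr

Final: 0.16927 hr


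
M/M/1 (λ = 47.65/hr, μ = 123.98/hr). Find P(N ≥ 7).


ρ = 47.65/123.98 = 0.3843
P(N ≥ n) = ρ^n = 0.3843^7 = 0.001239

Final: 0.001239


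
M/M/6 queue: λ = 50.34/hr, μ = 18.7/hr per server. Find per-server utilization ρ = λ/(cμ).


ρ = λ/(cμ) = 50.34/(6·18.7) = 50.34/112.20 = 0.4487

Final: 0.4487


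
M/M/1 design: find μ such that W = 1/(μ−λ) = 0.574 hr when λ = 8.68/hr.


W = 1/(μ−λ) ⇒ μ − λ = 1/W = 1/0.574 = 1.7422
μ = λ + 1/W = 8.68 + 1.7422 = 10.4222 per hr

Final: 10.4222 /hr


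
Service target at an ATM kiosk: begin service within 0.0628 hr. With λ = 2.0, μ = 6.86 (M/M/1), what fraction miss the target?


ρ = 2.0/6.86 = 0.2915
P(Wq > t) = ρ·e^{−(μ−λ)t} = 0.2915·e^{−0.3052}
= 0.2915·0.736970 = 0.214860

Final: 0.214860


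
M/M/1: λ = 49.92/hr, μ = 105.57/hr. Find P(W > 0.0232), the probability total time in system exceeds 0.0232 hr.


W ~ Exponential(μ−λ) for M/M/1.
μ − λ = 105.57 − 49.92 = 55.6500
P(W > t) = e^{−(μ−λ)t} = e^{−1.2911} = 0.274974

Final: 0.274974


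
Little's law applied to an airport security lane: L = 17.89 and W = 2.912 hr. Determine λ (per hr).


λ = L/W = 17.89/2.912 = 6.1435 /hr

Final: 6.1435 /hr


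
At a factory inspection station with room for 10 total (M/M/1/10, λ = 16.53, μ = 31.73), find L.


ρ = 16.53/31.73 = 0.5210
L = ρ[1 − (K+1)ρ^K + Kρ^(K+1)] / [(1−ρ)(1−ρ^(K+1))]
Numerator: 0.5210·(1 − 11·0.001472 + 10·0.0007671) = 0.516516
Denominator: (0.4790)·(0.999233) = 0.478674
L = 0.516516/0.478674 = 1.0791

Final: 1.0791


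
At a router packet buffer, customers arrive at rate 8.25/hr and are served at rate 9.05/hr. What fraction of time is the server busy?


ρ = λ/μ = 8.25/9.05 = 0.9116

Final: 0.9116


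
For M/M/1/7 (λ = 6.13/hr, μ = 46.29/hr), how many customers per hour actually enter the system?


ρ = 0.1324; P_K = (1−ρ)ρ^7/(1−ρ^8) = 0.0000006196
λ_eff = λ(1 − P_K) = 6.13·(1 − 0.0000006196) = 6.13·0.999999 = 6.1300 /hr

Final: 6.1300 /hr


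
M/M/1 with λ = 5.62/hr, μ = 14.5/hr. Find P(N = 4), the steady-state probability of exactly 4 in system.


ρ = 5.62/14.5 = 0.3876
P_n = (1−ρ)·ρ^n = (1 − 0.3876)·0.3876^4 = 0.6124·0.022567 = 0.013820

Final: 0.013820


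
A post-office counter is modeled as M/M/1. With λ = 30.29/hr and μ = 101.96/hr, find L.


ρ = λ/μ = 30.29/101.96 = 0.2971
L = ρ/(1−ρ) = 0.2971/(1 − 0.2971) = 0.2971/0.7029 = 0.4226

Final: 0.4226


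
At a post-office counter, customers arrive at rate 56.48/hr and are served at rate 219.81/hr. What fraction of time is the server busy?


ρ = λ/μ = 56.48/219.81 = 0.2569

Final: 0.2569


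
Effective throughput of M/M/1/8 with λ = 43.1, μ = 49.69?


ρ = 0.8674; P_K = (1−ρ)ρ^8/(1−ρ^9) = 0.058841
λ_eff = λ(1 − P_K) = 43.1·(1 − 0.058841) = 43.1·0.941159 = 40.5640 /hr

Final: 40.5640 /hr


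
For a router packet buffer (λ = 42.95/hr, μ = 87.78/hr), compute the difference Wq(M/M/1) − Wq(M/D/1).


ρ = 42.95/87.78 = 0.4893
Wq(M/M/1) = ρ/(μ−λ) = 0.4893/44.83 = 0.01091 hr
Wq(M/D/1) = ρ/(2(μ−λ)) = 0.005457 hr
Savings = 0.01091 − 0.005457 = 0.005457 hr

Final: 0.005457 hr


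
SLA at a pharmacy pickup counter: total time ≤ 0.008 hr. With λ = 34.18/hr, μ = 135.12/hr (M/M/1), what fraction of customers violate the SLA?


W ~ Exponential(μ−λ) for M/M/1.
μ − λ = 135.12 − 34.18 = 100.9400
P(W > t) = e^{−(μ−λ)t} = e^{−0.8075} = 0.445963

Final: 0.445963


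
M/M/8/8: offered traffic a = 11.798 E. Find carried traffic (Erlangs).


B(8,11.798) = 0.414944 (Erlang-B)
Carried load = a(1 − B) = 11.798·(1 − 0.414944) = 11.798·0.585056 = 6.9025 E

Final: 6.9025 Erlangs


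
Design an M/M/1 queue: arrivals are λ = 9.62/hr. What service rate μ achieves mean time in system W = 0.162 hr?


W = 1/(μ−λ) ⇒ μ − λ = 1/W = 1/0.162 = 6.1728
μ = λ + 1/W = 9.62 + 6.1728 = 15.7928 per hr

Final: 15.7928 /hr


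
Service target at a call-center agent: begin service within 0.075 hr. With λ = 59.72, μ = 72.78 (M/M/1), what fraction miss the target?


ρ = 59.72/72.78 = 0.8206
P(Wq > t) = ρ·e^{−(μ−λ)t} = 0.8206·e^{−0.9795}
= 0.8206·0.375499 = 0.308117

Final: 0.308117


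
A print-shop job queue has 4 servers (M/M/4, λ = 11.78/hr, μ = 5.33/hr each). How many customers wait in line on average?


a = λ/μ = 2.2101; ρ = a/4 = 0.5525
P₀ = 0.103375
Lq = P₀·a^c·ρ / (c!·(1−ρ)²) = 0.103375·23.86010·0.5525/(24·0.20023)
= 0.28360

Final: 0.28360


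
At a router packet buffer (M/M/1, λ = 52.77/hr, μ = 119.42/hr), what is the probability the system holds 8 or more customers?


ρ = 52.77/119.42 = 0.4419
P(N ≥ n) = ρ^n = 0.4419^8 = 0.001454

Final: 0.001454


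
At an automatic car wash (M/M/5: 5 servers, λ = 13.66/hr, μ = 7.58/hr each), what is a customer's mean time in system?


a = 1.8021; ρ = 0.3604; P₀ = 0.164246
Lq = P₀·a^c·ρ/(c!(1−ρ)²) = 0.02292
Wq = Lq/λ = 0.02292/13.66 = 0.001678 hr
W = Wq + 1/μ = 0.001678 + 0.13193 = 0.13360 hr

Final: 0.13360 hr


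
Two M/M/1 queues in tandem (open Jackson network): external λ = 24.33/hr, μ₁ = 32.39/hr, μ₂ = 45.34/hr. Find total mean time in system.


Each node sees arrival rate λ = 24.33/hr (tandem ⇒ throughput preserved).
W₁ = 1/(μ₁−λ) = 1/(32.39−24.33) = 0.12407 hr
W₂ = 1/(μ₂−λ) = 1/(45.34−24.33) = 0.04760 hr
W_total = W₁ + W₂ = 0.12407 + 0.04760 = 0.17167 hr

Final: 0.17167 hr


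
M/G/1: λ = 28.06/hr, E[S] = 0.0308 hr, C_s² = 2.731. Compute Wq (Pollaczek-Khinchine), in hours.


ρ = λ·E[S] = 28.06·0.0308 = 0.8642
E[S²] = E[S]²(1+C_s²) = 0.0308²·(1+2.731) = 0.003539
Wq = λ·E[S²]/(2(1−ρ)) = 28.06·0.003539/(2·0.1358) = 0.36580 hr

Final: 0.36580 hr


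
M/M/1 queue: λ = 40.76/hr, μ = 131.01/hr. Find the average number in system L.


ρ = λ/μ = 40.76/131.01 = 0.3111
L = ρ/(1−ρ) = 0.3111/(1 − 0.3111) = 0.3111/0.6889 = 0.4516

Final: 0.4516


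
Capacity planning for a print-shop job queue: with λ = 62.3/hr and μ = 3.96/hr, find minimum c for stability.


Stability requires cμ > λ ⇔ c > λ/μ.
λ/μ = 62.3/3.96 = 15.7323
Minimum integer c = ⌊15.7323⌋ + 1 = 16
Check: 16·3.96 = 63.36 > 62.3, while 15·3.96 = 59.40 ≤ 62.3

Final: 16 servers


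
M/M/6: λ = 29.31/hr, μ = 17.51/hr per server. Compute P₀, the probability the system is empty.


a = λ/μ = 29.31/17.51 = 1.6739; ρ = a/c = 0.2790
Σ_{k=0}^{5} a^k/k! (terms k=0..5) = 1.00000 + 1.67390 + 1.40097 + 0.78170 + 0.32712 + 0.10951 = 5.29320
Tail: a^6/(6!(1−ρ)) = 21.99774/(720·0.7210) = 0.04237
P₀ = 1/(5.29320 + 0.04237) = 1/5.33558 = 0.187421

Final: 0.187421


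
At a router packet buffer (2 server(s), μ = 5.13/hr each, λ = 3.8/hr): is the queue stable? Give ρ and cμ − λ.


Total capacity cμ = 2·5.13 = 10.26/hr
ρ = λ/(cμ) = 3.8/10.26 = 0.3704
Stable ⇔ ρ < 1: YES
Spare capacity = cμ − λ = 10.26 − 3.8 = 6.46/hr

Final: ρ = 0.3704; stable; margin = 6.46/hr


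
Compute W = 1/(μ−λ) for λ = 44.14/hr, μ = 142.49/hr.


W = 1/(μ−λ) = 1/(142.49 − 44.14) = 1/98.35 = 0.01017 hr

Final: 0.01017 hr


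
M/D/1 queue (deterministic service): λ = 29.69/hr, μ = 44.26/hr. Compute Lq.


ρ = 29.69/44.26 = 0.6708
M/D/1: Lq = ρ²/(2(1−ρ)) = 0.4500/(2·0.3292) = 0.68347

Final: 0.68347


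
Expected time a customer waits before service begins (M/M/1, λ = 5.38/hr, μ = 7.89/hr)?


ρ = 5.38/7.89 = 0.6819
Wq = ρ/(μ−λ) = 0.6819/(7.89 − 5.38) = 0.6819/2.51 = 0.2717 hr

Final: 0.2717 hr


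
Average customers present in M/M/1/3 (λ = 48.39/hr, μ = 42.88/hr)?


ρ = 48.39/42.88 = 1.1285
L = ρ[1 − (K+1)ρ^K + Kρ^(K+1)] / [(1−ρ)(1−ρ^(K+1))]
Numerator: 1.1285·(1 − 4·1.437151 + 3·1.621823) = 0.131879
Denominator: (-0.1285)·(-0.621823) = 0.079903
L = 0.131879/0.079903 = 1.6505

Final: 1.6505


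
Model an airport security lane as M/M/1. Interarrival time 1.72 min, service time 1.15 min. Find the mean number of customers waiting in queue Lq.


λ = 60/1.72 = 34.8837 /hr
μ = 60/1.15 = 52.1739 /hr
ρ = λ/μ = 34.8837/52.1739 = 0.6686
Lq = ρ²/(1−ρ) = 0.4470/0.3314 = 1.3489

Final: 1.3489


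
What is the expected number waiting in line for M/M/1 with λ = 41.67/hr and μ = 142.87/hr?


ρ = 41.67/142.87 = 0.2917
Lq = ρ²/(1−ρ) = 0.08507/0.7083 = 0.1201

Final: 0.1201


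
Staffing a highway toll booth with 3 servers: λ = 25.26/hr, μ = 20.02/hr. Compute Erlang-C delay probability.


a = λ/μ = 1.2617; ρ = a/3 = 0.4206
P₀ = 0.275065 (from M/M/c formula)
C(c,a) = [a^c/(c!(1−ρ))]·P₀ = [2.00867/(6·0.5794)]·0.275065
= 0.57778·0.275065 = 0.158927

Final: 0.158927


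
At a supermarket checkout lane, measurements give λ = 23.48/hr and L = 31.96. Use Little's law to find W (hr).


W = L/λ = 31.96/23.48 = 1.3612 hr

Final: 1.3612 hr


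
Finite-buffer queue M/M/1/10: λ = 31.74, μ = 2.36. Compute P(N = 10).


ρ = λ/μ = 31.74/2.36 = 13.4492
P_K = (1−ρ)ρ^K/(1−ρ^(K+1)) = (-12.4492·193619544677.761658)/(1 − 2604018791555.998047)
= -2410399246878.236328/-2604018791554.998047 = 0.925646

Final: 0.925646


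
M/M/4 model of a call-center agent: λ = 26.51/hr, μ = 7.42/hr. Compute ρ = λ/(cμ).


ρ = λ/(cμ) = 26.51/(4·7.42) = 26.51/29.68 = 0.8932

Final: 0.8932


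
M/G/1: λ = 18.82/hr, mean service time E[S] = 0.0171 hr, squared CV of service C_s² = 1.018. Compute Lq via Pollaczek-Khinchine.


ρ = λ·E[S] = 18.82·0.0171 = 0.3218
Lq = ρ²(1+C_s²)/(2(1−ρ)) = 0.1036·(1+1.018)/(2·0.6782)
= 0.1036·2.0180/1.3564 = 0.15409

Final: 0.15409


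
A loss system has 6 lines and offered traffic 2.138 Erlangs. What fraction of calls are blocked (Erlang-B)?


B(c,a) = (a^c/c!) / Σ_{k=0}^{c} a^k/k!
a^6/6! = 0.132652
Σ terms (k=0..6): 1.00000 + 2.13800 + 2.28552 + 1.62882 + 0.87060 + 0.37227 + 0.13265 = 8.427860
B = 0.132652/8.427860 = 0.015740

Final: 0.015740


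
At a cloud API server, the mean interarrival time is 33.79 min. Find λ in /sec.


λ = 1/(interarrival time) in consistent units.
1 second = 0.0166667 min, so λ = 0.0166667/33.79 = 0.0004932 per second

Final: 0.0004932 /sec


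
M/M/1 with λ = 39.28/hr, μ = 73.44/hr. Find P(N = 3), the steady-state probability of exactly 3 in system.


ρ = 39.28/73.44 = 0.5349
P_n = (1−ρ)·ρ^n = (1 − 0.5349)·0.5349^3 = 0.4651·0.153009 = 0.071171

Final: 0.071171


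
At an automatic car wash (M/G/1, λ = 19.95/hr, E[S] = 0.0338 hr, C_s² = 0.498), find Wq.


ρ = λ·E[S] = 19.95·0.0338 = 0.6743
E[S²] = E[S]²(1+C_s²) = 0.0338²·(1+0.498) = 0.001711
Wq = λ·E[S²]/(2(1−ρ)) = 19.95·0.001711/(2·0.3257) = 0.05241 hr

Final: 0.05241 hr


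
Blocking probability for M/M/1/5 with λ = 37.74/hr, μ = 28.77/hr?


ρ = λ/μ = 37.74/28.77 = 1.3118
P_K = (1−ρ)ρ^K/(1−ρ^(K+1)) = (-0.3118·3.884277)/(1 − 5.095329)
= -1.211052/-4.095329 = 0.295715

Final: 0.295715


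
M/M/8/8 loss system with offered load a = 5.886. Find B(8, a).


B(c,a) = (a^c/c!) / Σ_{k=0}^{c} a^k/k!
a^8/8! = 35.730701
Σ terms (k=0..8): 1.00000 + 5.88600 + 17.32250 + 33.98674 + 50.01149 + 58.87353 + 57.75493 + 48.56364 + 35.73070 = 309.129528
B = 35.730701/309.129528 = 0.115585

Final: 0.115585


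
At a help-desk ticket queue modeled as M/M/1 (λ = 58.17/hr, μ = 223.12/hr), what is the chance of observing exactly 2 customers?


ρ = 58.17/223.12 = 0.2607
P_n = (1−ρ)·ρ^n = (1 − 0.2607)·0.2607^2 = 0.7393·0.067971 = 0.050250

Final: 0.050250


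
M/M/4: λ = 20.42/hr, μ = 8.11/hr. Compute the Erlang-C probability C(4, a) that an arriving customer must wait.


a = λ/μ = 2.5179; ρ = a/4 = 0.6295
P₀ = 0.072109 (from M/M/c formula)
C(c,a) = [a^c/(c!(1−ρ))]·P₀ = [40.19199/(24·0.3705)]·0.072109
= 4.51965·0.072109 = 0.325909

Final: 0.325909


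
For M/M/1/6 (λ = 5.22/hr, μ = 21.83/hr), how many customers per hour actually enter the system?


ρ = 0.2391; P_K = (1−ρ)ρ^6/(1−ρ^7) = 0.0001422
λ_eff = λ(1 − P_K) = 5.22·(1 − 0.0001422) = 5.22·0.999858 = 5.2193 /hr

Final: 5.2193 /hr


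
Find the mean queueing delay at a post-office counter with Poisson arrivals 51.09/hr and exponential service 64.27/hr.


ρ = 51.09/64.27 = 0.7949
Wq = ρ/(μ−λ) = 0.7949/(64.27 − 51.09) = 0.7949/13.18 = 0.06031 hr

Final: 0.06031 hr


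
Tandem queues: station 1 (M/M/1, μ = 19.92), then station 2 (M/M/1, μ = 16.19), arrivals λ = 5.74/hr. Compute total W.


Each node sees arrival rate λ = 5.74/hr (tandem ⇒ throughput preserved).
W₁ = 1/(μ₁−λ) = 1/(19.92−5.74) = 0.07052 hr
W₂ = 1/(μ₂−λ) = 1/(16.19−5.74) = 0.09569 hr
W_total = W₁ + W₂ = 0.07052 + 0.09569 = 0.16622 hr

Final: 0.16622 hr
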